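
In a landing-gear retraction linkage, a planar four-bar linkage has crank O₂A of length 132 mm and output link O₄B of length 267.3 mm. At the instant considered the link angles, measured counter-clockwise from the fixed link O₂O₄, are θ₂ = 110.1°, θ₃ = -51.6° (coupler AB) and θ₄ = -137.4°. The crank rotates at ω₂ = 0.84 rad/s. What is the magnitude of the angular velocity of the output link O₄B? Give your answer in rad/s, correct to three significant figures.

ω₂ = 0.84 rad/s
Differentiating the loop-closure r₂e^{iθ₂}+r₃e^{iθ₃}=r₁+r₄e^{iθ₄} gives r₂ω₂e^{iθ₂}+r₃ω₃e^{iθ₃}=r₄ω₄e^{iθ₄}.
Eliminating the other unknown: ω₄ = r₂ω₂ sin(θ₂−θ₃) / [r₄ sin(θ₄−θ₃)].
Numerator sine = +0.31399; denominator sine = -0.99731.
Result = 0.132·0.84·(+0.31399) / (0.2673·(-0.99731)) = -0.1306 rad/s; magnitude 0.1306 rad/s.

0.131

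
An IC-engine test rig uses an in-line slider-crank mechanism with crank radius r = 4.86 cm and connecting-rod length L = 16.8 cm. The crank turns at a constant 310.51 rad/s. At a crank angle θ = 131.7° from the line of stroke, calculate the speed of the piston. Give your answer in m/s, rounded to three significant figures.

9.05

ω = 310.5 rad/s
For an in-line slider-crank, x = r cosθ + √(L² − r² sin²θ), so v = −rω sinθ·[1 + r cosθ/√(L² − r² sin²θ)].
With r = 0.0486 m, L = 0.168 m, θ = 131.7°: √(L² − r² sin²θ) = 0.16403 m.
v = −0.0486·310.5·0.74664·[1 + 0.0486·-0.66523/0.16403] = -9.0466 m/s.
|v| = 9.0466 m/s.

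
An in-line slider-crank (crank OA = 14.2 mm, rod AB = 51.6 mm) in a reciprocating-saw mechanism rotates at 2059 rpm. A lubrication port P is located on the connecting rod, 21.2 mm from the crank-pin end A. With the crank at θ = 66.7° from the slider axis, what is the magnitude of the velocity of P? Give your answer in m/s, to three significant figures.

3.03

ω = 215.6 rad/s.  Crank-pin speed |V_A| = rω = 3.0618 m/s, perpendicular to OA.
Rod angle: sinφ = −(r/L) sinθ ⇒ φ = -14.640°; ω_rod = −rω cosθ/√(L²−r²sin²θ) = -24.258 rad/s.
V_P = V_A + ω_rod × AP, with AP = 0.0212 m along the rod.
Components: V_Px = −rω sinθ − a·ω_rod·sinφ = -2.9421 m/s;  V_Py = rω cosθ + a·ω_rod·cosφ = +0.7135 m/s.
|V_P| = √(V_Px² + V_Py²) = 3.0273 m/s.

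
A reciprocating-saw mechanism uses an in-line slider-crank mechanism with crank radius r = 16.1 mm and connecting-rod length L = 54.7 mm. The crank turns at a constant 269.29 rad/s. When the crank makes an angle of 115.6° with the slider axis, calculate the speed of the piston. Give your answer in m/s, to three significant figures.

3.39

ω = 269.3 rad/s
For an in-line slider-crank, x = r cosθ + √(L² − r² sin²θ), so v = −rω sinθ·[1 + r cosθ/√(L² − r² sin²θ)].
With r = 0.0161 m, L = 0.0547 m, θ = 115.6°: √(L² − r² sin²θ) = 0.052738 m.
v = −0.0161·269.3·0.90183·[1 + 0.0161·-0.43209/0.052738] = -3.3942 m/s.
|v| = 3.3942 m/s.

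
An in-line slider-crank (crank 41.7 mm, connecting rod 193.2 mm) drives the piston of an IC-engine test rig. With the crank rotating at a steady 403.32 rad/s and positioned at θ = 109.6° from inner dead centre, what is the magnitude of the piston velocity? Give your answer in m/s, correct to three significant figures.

ω = 403.3 rad/s
For an in-line slider-crank, x = r cosθ + √(L² − r² sin²θ), so v = −rω sinθ·[1 + r cosθ/√(L² − r² sin²θ)].
With r = 0.0417 m, L = 0.1932 m, θ = 109.6°: √(L² − r² sin²θ) = 0.18916 m.
v = −0.0417·403.3·0.94206·[1 + 0.0417·-0.33545/0.18916] = -14.672 m/s.
|v| = 14.672 m/s.

14.7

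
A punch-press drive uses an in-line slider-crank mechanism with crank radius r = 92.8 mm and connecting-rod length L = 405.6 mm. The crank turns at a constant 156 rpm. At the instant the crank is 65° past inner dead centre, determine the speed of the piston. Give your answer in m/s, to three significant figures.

ω = 2π·156/60 = 16.34 rad/s
For an in-line slider-crank, x = r cosθ + √(L² − r² sin²θ), so v = −rω sinθ·[1 + r cosθ/√(L² − r² sin²θ)].
With r = 0.0928 m, L = 0.4056 m, θ = 65°: √(L² − r² sin²θ) = 0.39678 m.
v = −0.0928·16.34·0.90631·[1 + 0.0928·0.42262/0.39678] = -1.5098 m/s.
|v| = 1.5098 m/s.

1.51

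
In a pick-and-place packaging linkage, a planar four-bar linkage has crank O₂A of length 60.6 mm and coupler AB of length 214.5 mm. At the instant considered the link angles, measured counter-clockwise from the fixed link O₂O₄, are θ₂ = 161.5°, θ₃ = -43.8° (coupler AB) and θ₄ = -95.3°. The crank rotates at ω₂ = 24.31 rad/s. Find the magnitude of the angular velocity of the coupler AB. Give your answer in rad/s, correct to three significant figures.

ω₂ = 24.31 rad/s
Differentiating the loop-closure r₂e^{iθ₂}+r₃e^{iθ₃}=r₁+r₄e^{iθ₄} gives r₂ω₂e^{iθ₂}+r₃ω₃e^{iθ₃}=r₄ω₄e^{iθ₄}.
Eliminating the other unknown: ω₃ = r₂ω₂ sin(θ₄−θ₂) / [r₃ sin(θ₃−θ₄)].
Numerator sine = +0.97358; denominator sine = +0.78261.
Result = 0.0606·24.31·(+0.97358) / (0.2145·(+0.78261)) = +8.5439 rad/s; magnitude 8.5439 rad/s.

8.54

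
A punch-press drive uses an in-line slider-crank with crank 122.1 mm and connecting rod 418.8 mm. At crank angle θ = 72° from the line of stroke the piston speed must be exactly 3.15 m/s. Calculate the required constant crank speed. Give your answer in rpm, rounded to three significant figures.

237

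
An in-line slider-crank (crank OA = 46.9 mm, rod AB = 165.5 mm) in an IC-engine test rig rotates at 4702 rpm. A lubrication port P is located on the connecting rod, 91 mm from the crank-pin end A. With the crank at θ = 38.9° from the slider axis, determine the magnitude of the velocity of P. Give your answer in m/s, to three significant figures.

18.2

ω = 492.4 rad/s.  Crank-pin speed |V_A| = rω = 23.093 m/s, perpendicular to OA.
Rod angle: sinφ = −(r/L) sinθ ⇒ φ = -10.251°; ω_rod = −rω cosθ/√(L²−r²sin²θ) = -110.35 rad/s.
V_P = V_A + ω_rod × AP, with AP = 0.091 m along the rod.
Components: V_Px = −rω sinθ − a·ω_rod·sinφ = -16.289 m/s;  V_Py = rω cosθ + a·ω_rod·cosφ = +8.0902 m/s.
|V_P| = √(V_Px² + V_Py²) = 18.187 m/s.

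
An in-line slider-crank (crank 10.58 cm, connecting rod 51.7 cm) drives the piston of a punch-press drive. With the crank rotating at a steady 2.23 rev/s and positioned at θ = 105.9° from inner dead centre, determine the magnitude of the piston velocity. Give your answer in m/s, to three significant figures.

1.34

ω = 2π·2.23 = 14.01 rad/s
For an in-line slider-crank, x = r cosθ + √(L² − r² sin²θ), so v = −rω sinθ·[1 + r cosθ/√(L² − r² sin²θ)].
With r = 0.1058 m, L = 0.517 m, θ = 105.9°: √(L² − r² sin²θ) = 0.50689 m.
v = −0.1058·14.01·0.96174·[1 + 0.1058·-0.27396/0.50689] = -1.3442 m/s.
|v| = 1.3442 m/s.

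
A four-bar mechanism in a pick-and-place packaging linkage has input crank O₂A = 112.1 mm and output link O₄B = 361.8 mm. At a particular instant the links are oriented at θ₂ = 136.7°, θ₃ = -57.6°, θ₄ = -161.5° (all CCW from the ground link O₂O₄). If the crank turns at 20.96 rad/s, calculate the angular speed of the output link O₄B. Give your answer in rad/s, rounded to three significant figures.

1.65

ω₂ = 20.96 rad/s
Differentiating the loop-closure r₂e^{iθ₂}+r₃e^{iθ₃}=r₁+r₄e^{iθ₄} gives r₂ω₂e^{iθ₂}+r₃ω₃e^{iθ₃}=r₄ω₄e^{iθ₄}.
Eliminating the other unknown: ω₄ = r₂ω₂ sin(θ₂−θ₃) / [r₄ sin(θ₄−θ₃)].
Numerator sine = -0.24700; denominator sine = -0.97072.
Result = 0.1121·20.96·(-0.24700) / (0.3618·(-0.97072)) = +1.6525 rad/s; magnitude 1.6525 rad/s.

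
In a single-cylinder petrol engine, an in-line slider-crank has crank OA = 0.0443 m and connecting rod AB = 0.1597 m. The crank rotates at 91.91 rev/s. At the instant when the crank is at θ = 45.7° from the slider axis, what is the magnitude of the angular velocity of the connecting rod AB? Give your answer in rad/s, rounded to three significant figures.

114

ω = 577.5 rad/s (converted from 91.91 rev/s).
The rod makes angle φ with the slider axis where L sinφ = r sinθ; differentiating, L cosφ·φ̇ = r ω cosθ.
L cosφ = √(L² − r² sin²θ) = 0.15652 m.
|ω_rod| = r ω |cosθ| / √(L² − r² sin²θ) = 0.0443·577.5·0.69842/0.15652 = 114.15 rad/s.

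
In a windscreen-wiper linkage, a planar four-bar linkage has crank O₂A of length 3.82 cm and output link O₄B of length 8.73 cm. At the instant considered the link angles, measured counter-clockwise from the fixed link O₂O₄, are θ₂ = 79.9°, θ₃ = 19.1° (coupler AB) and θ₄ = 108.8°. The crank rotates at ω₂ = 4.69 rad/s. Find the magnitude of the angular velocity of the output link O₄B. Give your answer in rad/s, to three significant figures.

1.79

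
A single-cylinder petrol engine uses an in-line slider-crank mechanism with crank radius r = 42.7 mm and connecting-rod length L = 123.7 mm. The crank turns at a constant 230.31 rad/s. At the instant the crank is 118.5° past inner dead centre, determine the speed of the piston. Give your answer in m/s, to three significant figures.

7.15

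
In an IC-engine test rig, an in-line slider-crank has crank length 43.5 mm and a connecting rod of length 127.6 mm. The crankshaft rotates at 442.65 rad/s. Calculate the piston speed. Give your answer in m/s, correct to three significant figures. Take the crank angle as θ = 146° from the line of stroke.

7.67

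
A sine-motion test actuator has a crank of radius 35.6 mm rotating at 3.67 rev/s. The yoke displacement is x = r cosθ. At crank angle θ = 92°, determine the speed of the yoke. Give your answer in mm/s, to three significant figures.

ω = 23.06 rad/s (from 3.67 rev/s).
x = r cosθ ⇒ ẋ = −rω sinθ.
|v| = rω|sinθ| = 0.0356·23.06·|sin 92°| = 0.82041 m/s = 820.41 mm/s.

820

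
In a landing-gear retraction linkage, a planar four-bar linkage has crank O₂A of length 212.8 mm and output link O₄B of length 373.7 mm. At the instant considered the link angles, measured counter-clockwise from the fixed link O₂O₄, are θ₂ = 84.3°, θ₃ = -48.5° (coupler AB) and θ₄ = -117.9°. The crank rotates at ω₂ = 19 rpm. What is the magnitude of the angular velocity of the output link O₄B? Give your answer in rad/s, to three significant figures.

ω₂ = 1.99 rad/s (from 19 rpm).
Differentiating the loop-closure r₂e^{iθ₂}+r₃e^{iθ₃}=r₁+r₄e^{iθ₄} gives r₂ω₂e^{iθ₂}+r₃ω₃e^{iθ₃}=r₄ω₄e^{iθ₄}.
Eliminating the other unknown: ω₄ = r₂ω₂ sin(θ₂−θ₃) / [r₄ sin(θ₄−θ₃)].
Numerator sine = +0.73373; denominator sine = -0.93606.
Result = 0.2128·1.99·(+0.73373) / (0.3737·(-0.93606)) = -0.8881 rad/s; magnitude 0.8881 rad/s.

0.888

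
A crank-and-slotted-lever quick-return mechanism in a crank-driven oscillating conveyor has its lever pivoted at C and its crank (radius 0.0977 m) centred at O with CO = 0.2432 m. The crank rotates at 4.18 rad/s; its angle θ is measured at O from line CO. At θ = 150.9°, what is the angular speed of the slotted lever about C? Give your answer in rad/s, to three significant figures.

ω = 4.18 rad/s
Crank pin A relative to C: A = (d + r cosθ, r sinθ); lever angle φ = atan2(r sinθ, d + r cosθ).
Differentiating tanφ: φ̇ = rω(d cosθ + r)/(d² + r² + 2dr cosθ).
d² + r² + 2dr cosθ = |CA|² = 0.0271688 m²;  d cosθ + r = -0.1148 m.
|ω_lever| = |0.0977·4.18·-0.1148| / 0.0271688 = 1.7256 rad/s.

1.73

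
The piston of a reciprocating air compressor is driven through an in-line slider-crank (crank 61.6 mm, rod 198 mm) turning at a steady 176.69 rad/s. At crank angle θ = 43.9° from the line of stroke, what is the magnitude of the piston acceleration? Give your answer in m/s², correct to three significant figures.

1420

ω = 176.7 rad/s
x(θ) = r cosθ + √(L² − r² sin²θ); with ω constant, a = ω²·d²x/dθ².
d²x/dθ² = −r cosθ − r²(cos2θ)/√u − r⁴ sin²2θ/(4u^{3/2}),  u = L² − r² sin²θ = 0.0373796 m².
Substituting r = 0.0616 m, L = 0.198 m, θ = 43.9°: d²x/dθ² = -0.045637 m.
a = ω²·d²x/dθ² = (176.7)²·(-0.045637) = -1424.7 m/s²;  |a| = 1424.7 m/s².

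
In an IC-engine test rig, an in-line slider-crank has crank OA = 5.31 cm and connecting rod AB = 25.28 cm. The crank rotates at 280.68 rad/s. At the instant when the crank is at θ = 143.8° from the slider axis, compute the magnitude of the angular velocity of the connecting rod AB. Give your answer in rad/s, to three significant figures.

ω = 280.7 rad/s
The rod makes angle φ with the slider axis where L sinφ = r sinθ; differentiating, L cosφ·φ̇ = r ω cosθ.
L cosφ = √(L² − r² sin²θ) = 0.25085 m.
|ω_rod| = r ω |cosθ| / √(L² − r² sin²θ) = 0.0531·280.7·0.80696/0.25085 = 47.946 rad/s.

47.9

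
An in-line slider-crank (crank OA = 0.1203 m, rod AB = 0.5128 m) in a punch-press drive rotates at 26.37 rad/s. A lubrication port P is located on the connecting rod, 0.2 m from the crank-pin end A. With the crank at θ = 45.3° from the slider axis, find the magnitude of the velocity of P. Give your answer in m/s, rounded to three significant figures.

ω = 26.37 rad/s.  Crank-pin speed |V_A| = rω = 3.1723 m/s, perpendicular to OA.
Rod angle: sinφ = −(r/L) sinθ ⇒ φ = -9.599°; ω_rod = −rω cosθ/√(L²−r²sin²θ) = -4.4132 rad/s.
V_P = V_A + ω_rod × AP, with AP = 0.2 m along the rod.
Components: V_Px = −rω sinθ − a·ω_rod·sinφ = -2.4021 m/s;  V_Py = rω cosθ + a·ω_rod·cosφ = +1.3611 m/s.
|V_P| = √(V_Px² + V_Py²) = 2.7609 m/s.

2.76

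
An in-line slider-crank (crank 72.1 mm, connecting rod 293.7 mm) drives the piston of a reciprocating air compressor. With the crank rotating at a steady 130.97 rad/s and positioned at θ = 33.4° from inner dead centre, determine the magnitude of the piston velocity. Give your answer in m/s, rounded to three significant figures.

6.27

ω = 131 rad/s
For an in-line slider-crank, x = r cosθ + √(L² − r² sin²θ), so v = −rω sinθ·[1 + r cosθ/√(L² − r² sin²θ)].
With r = 0.0721 m, L = 0.2937 m, θ = 33.4°: √(L² − r² sin²θ) = 0.29101 m.
v = −0.0721·131·0.55048·[1 + 0.0721·0.83485/0.29101] = -6.2734 m/s.
|v| = 6.2734 m/s.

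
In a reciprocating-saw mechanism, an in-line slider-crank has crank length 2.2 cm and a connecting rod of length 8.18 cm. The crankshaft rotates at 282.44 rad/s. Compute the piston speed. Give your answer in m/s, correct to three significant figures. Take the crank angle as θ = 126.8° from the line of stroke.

ω = 282.4 rad/s
For an in-line slider-crank, x = r cosθ + √(L² − r² sin²θ), so v = −rω sinθ·[1 + r cosθ/√(L² − r² sin²θ)].
With r = 0.022 m, L = 0.0818 m, θ = 126.8°: √(L² − r² sin²θ) = 0.079881 m.
v = −0.022·282.4·0.80073·[1 + 0.022·-0.59902/0.079881] = -4.1546 m/s.
|v| = 4.1546 m/s.

4.15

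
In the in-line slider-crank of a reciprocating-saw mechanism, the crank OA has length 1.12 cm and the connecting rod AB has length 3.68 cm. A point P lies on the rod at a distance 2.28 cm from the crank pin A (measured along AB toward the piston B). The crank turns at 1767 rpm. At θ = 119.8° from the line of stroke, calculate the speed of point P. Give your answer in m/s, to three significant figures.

ω = 185 rad/s.  Crank-pin speed |V_A| = rω = 2.0724 m/s, perpendicular to OA.
Rod angle: sinφ = −(r/L) sinθ ⇒ φ = -15.314°; ω_rod = −rω cosθ/√(L²−r²sin²θ) = +29.018 rad/s.
V_P = V_A + ω_rod × AP, with AP = 0.0228 m along the rod.
Components: V_Px = −rω sinθ − a·ω_rod·sinφ = -1.6237 m/s;  V_Py = rω cosθ + a·ω_rod·cosφ = -0.39183 m/s.
|V_P| = √(V_Px² + V_Py²) = 1.6703 m/s.

1.67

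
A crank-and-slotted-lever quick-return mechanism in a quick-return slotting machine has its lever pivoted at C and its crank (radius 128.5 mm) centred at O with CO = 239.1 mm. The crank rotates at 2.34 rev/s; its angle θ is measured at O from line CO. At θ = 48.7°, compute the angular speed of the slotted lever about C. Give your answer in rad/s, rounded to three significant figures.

ω = 14.7 rad/s (from 2.34 rev/s).
Crank pin A relative to C: A = (d + r cosθ, r sinθ); lever angle φ = atan2(r sinθ, d + r cosθ).
Differentiating tanφ: φ̇ = rω(d cosθ + r)/(d² + r² + 2dr cosθ).
d² + r² + 2dr cosθ = |CA|² = 0.114237 m²;  d cosθ + r = +0.28631 m.
|ω_lever| = |0.1285·14.7·+0.28631| / 0.114237 = 4.735 rad/s.

4.74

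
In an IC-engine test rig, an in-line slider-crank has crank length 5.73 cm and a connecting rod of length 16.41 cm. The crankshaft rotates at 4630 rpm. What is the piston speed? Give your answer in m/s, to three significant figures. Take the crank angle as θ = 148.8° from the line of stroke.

10.0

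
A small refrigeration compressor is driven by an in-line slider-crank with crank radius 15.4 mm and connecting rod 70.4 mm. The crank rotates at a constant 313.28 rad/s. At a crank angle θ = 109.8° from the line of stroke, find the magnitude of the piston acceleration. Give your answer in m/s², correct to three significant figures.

ω = 313.3 rad/s
x(θ) = r cosθ + √(L² − r² sin²θ); with ω constant, a = ω²·d²x/dθ².
d²x/dθ² = −r cosθ − r²(cos2θ)/√u − r⁴ sin²2θ/(4u^{3/2}),  u = L² − r² sin²θ = 0.00474621 m².
Substituting r = 0.0154 m, L = 0.0704 m, θ = 109.8°: d²x/dθ² = +0.0078515 m.
a = ω²·d²x/dθ² = (313.3)²·(+0.0078515) = +770.58 m/s²;  |a| = 770.58 m/s².

771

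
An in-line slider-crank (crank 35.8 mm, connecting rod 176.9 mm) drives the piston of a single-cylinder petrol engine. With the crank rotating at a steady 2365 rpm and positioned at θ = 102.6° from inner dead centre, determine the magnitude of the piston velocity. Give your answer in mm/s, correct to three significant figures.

ω = 2π·2365/60 = 247.7 rad/s
For an in-line slider-crank, x = r cosθ + √(L² − r² sin²θ), so v = −rω sinθ·[1 + r cosθ/√(L² − r² sin²θ)].
With r = 0.0358 m, L = 0.1769 m, θ = 102.6°: √(L² − r² sin²θ) = 0.17342 m.
v = −0.0358·247.7·0.97592·[1 + 0.0358·-0.21814/0.17342] = -8.2631 m/s.
|v| = 8.2631 m/s = 8263.1 mm/s.

8260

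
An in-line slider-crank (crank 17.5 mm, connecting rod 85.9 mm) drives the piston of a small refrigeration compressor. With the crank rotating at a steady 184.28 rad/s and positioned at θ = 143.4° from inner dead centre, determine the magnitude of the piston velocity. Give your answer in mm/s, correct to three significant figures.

1610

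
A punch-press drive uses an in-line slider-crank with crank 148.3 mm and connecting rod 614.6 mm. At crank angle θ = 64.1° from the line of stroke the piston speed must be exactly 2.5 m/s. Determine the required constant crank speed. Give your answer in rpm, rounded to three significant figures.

For an in-line slider-crank, |v_piston| = rω|sinθ|·[1 + r cosθ/√(L² − r² sin²θ)].
With r = 0.1483 m, L = 0.6146 m, θ = 64.1°: the bracketed kinematic factor |dx/dθ| = 0.14781 m.
ω = v/|dx/dθ| = 2.5/0.14781 = 16.914 rad/s.
N = 60ω/(2π) = 161.51 rpm.

162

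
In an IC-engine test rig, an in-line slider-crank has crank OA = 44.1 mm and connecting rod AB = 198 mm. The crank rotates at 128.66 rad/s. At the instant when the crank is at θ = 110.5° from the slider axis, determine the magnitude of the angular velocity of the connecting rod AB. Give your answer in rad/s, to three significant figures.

10.3

ω = 128.7 rad/s
The rod makes angle φ with the slider axis where L sinφ = r sinθ; differentiating, L cosφ·φ̇ = r ω cosθ.
L cosφ = √(L² − r² sin²θ) = 0.19364 m.
|ω_rod| = r ω |cosθ| / √(L² − r² sin²θ) = 0.0441·128.7·0.35021/0.19364 = 10.261 rad/s.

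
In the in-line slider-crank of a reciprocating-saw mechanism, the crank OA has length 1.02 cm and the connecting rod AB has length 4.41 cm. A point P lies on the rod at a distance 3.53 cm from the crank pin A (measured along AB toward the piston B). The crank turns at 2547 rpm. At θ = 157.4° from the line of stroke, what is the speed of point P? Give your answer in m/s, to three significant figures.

1.00

ω = 266.7 rad/s.  Crank-pin speed |V_A| = rω = 2.7206 m/s, perpendicular to OA.
Rod angle: sinφ = −(r/L) sinθ ⇒ φ = -5.099°; ω_rod = −rω cosθ/√(L²−r²sin²θ) = +57.18 rad/s.
V_P = V_A + ω_rod × AP, with AP = 0.0353 m along the rod.
Components: V_Px = −rω sinθ − a·ω_rod·sinφ = -0.86609 m/s;  V_Py = rω cosθ + a·ω_rod·cosφ = -0.50119 m/s.
|V_P| = √(V_Px² + V_Py²) = 1.0007 m/s.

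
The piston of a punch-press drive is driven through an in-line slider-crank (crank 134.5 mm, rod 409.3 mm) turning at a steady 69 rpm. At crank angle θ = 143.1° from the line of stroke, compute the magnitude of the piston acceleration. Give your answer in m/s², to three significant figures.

ω = 2π·69/60 = 7.226 rad/s
x(θ) = r cosθ + √(L² − r² sin²θ); with ω constant, a = ω²·d²x/dθ².
d²x/dθ² = −r cosθ − r²(cos2θ)/√u − r⁴ sin²2θ/(4u^{3/2}),  u = L² − r² sin²θ = 0.161005 m².
Substituting r = 0.1345 m, L = 0.4093 m, θ = 143.1°: d²x/dθ² = +0.093812 m.
a = ω²·d²x/dθ² = (7.226)²·(+0.093812) = +4.8979 m/s²;  |a| = 4.8979 m/s².

4.90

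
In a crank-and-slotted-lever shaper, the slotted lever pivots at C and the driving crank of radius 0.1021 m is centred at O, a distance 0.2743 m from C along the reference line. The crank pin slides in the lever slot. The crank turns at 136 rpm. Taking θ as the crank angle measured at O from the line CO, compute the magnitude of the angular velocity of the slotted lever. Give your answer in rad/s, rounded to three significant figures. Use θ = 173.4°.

ω = 14.24 rad/s (from 136 rpm).
Crank pin A relative to C: A = (d + r cosθ, r sinθ); lever angle φ = atan2(r sinθ, d + r cosθ).
Differentiating tanφ: φ̇ = rω(d cosθ + r)/(d² + r² + 2dr cosθ).
d² + r² + 2dr cosθ = |CA|² = 0.030024 m²;  d cosθ + r = -0.17038 m.
|ω_lever| = |0.1021·14.24·-0.17038| / 0.030024 = 8.2518 rad/s.

8.25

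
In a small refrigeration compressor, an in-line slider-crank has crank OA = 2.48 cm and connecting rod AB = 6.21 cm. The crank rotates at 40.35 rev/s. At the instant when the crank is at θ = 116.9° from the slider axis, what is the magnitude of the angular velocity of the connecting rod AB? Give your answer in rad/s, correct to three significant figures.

49.0

ω = 253.5 rad/s (converted from 40.35 rev/s).
The rod makes angle φ with the slider axis where L sinφ = r sinθ; differentiating, L cosφ·φ̇ = r ω cosθ.
L cosφ = √(L² − r² sin²θ) = 0.058028 m.
|ω_rod| = r ω |cosθ| / √(L² − r² sin²θ) = 0.0248·253.5·0.45243/0.058028 = 49.022 rad/s.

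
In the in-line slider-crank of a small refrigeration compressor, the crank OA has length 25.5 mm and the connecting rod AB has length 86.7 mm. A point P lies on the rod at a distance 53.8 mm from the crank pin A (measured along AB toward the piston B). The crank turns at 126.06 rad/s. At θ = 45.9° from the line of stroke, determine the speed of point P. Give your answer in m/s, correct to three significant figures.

ω = 126.1 rad/s.  Crank-pin speed |V_A| = rω = 3.2145 m/s, perpendicular to OA.
Rod angle: sinφ = −(r/L) sinθ ⇒ φ = -12.193°; ω_rod = −rω cosθ/√(L²−r²sin²θ) = -26.398 rad/s.
V_P = V_A + ω_rod × AP, with AP = 0.0538 m along the rod.
Components: V_Px = −rω sinθ − a·ω_rod·sinφ = -2.6084 m/s;  V_Py = rω cosθ + a·ω_rod·cosφ = +0.84889 m/s.
|V_P| = √(V_Px² + V_Py²) = 2.7431 m/s.

2.74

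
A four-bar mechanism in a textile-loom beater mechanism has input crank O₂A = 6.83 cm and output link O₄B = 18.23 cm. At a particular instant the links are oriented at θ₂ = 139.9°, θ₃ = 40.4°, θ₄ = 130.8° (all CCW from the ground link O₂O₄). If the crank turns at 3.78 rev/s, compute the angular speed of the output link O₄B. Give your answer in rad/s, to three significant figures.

ω₂ = 23.75 rad/s (from 3.78 rev/s).
Differentiating the loop-closure r₂e^{iθ₂}+r₃e^{iθ₃}=r₁+r₄e^{iθ₄} gives r₂ω₂e^{iθ₂}+r₃ω₃e^{iθ₃}=r₄ω₄e^{iθ₄}.
Eliminating the other unknown: ω₄ = r₂ω₂ sin(θ₂−θ₃) / [r₄ sin(θ₄−θ₃)].
Numerator sine = +0.98629; denominator sine = +0.99998.
Result = 0.0683·23.75·(+0.98629) / (0.1823·(+0.99998)) = +8.7765 rad/s; magnitude 8.7765 rad/s.

8.78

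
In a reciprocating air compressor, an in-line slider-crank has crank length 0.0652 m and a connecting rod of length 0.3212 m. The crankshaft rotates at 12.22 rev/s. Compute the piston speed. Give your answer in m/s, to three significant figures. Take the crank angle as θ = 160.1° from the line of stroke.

1.38

ω = 2π·12.2 = 76.78 rad/s
For an in-line slider-crank, x = r cosθ + √(L² − r² sin²θ), so v = −rω sinθ·[1 + r cosθ/√(L² − r² sin²θ)].
With r = 0.0652 m, L = 0.3212 m, θ = 160.1°: √(L² − r² sin²θ) = 0.32043 m.
v = −0.0652·76.78·0.34038·[1 + 0.0652·-0.94029/0.32043] = -1.378 m/s.
|v| = 1.378 m/s.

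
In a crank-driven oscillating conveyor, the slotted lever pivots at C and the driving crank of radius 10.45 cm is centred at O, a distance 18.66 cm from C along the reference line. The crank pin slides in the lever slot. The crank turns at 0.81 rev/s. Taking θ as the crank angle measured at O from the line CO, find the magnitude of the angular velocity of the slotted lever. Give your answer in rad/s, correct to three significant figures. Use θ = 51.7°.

ω = 5.089 rad/s (from 0.81 rev/s).
Crank pin A relative to C: A = (d + r cosθ, r sinθ); lever angle φ = atan2(r sinθ, d + r cosθ).
Differentiating tanφ: φ̇ = rω(d cosθ + r)/(d² + r² + 2dr cosθ).
d² + r² + 2dr cosθ = |CA|² = 0.0699108 m²;  d cosθ + r = +0.22015 m.
|ω_lever| = |0.1045·5.089·+0.22015| / 0.0699108 = 1.6748 rad/s.

1.67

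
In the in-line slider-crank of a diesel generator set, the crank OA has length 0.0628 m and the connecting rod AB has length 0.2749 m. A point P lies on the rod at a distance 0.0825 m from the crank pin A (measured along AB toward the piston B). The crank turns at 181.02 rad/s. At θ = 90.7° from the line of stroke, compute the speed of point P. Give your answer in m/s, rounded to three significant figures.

11.4

ω = 181 rad/s.  Crank-pin speed |V_A| = rω = 11.368 m/s, perpendicular to OA.
Rod angle: sinφ = −(r/L) sinθ ⇒ φ = -13.205°; ω_rod = −rω cosθ/√(L²−r²sin²θ) = +0.51894 rad/s.
V_P = V_A + ω_rod × AP, with AP = 0.0825 m along the rod.
Components: V_Px = −rω sinθ − a·ω_rod·sinφ = -11.357 m/s;  V_Py = rω cosθ + a·ω_rod·cosφ = -0.097203 m/s.
|V_P| = √(V_Px² + V_Py²) = 11.358 m/s.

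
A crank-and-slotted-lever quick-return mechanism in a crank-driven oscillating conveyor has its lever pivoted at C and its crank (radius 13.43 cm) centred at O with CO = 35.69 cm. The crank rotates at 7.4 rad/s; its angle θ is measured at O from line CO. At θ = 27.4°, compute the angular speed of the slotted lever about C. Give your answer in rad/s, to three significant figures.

ω = 7.4 rad/s
Crank pin A relative to C: A = (d + r cosθ, r sinθ); lever angle φ = atan2(r sinθ, d + r cosθ).
Differentiating tanφ: φ̇ = rω(d cosθ + r)/(d² + r² + 2dr cosθ).
d² + r² + 2dr cosθ = |CA|² = 0.230523 m²;  d cosθ + r = +0.45116 m.
|ω_lever| = |0.1343·7.4·+0.45116| / 0.230523 = 1.945 rad/s.

1.95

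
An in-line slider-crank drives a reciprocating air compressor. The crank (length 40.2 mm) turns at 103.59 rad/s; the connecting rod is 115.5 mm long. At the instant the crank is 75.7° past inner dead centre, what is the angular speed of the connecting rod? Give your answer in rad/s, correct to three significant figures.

9.46

ω = 103.6 rad/s
The rod makes angle φ with the slider axis where L sinφ = r sinθ; differentiating, L cosφ·φ̇ = r ω cosθ.
L cosφ = √(L² − r² sin²θ) = 0.10873 m.
|ω_rod| = r ω |cosθ| / √(L² − r² sin²θ) = 0.0402·103.6·0.24700/0.10873 = 9.4597 rad/s.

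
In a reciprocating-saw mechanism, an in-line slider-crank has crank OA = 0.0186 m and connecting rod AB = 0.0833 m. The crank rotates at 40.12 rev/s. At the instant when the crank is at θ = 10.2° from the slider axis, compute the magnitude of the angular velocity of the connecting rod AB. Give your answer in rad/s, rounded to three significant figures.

55.4

ω = 252.1 rad/s (converted from 40.12 rev/s).
The rod makes angle φ with the slider axis where L sinφ = r sinθ; differentiating, L cosφ·φ̇ = r ω cosθ.
L cosφ = √(L² − r² sin²θ) = 0.083235 m.
|ω_rod| = r ω |cosθ| / √(L² − r² sin²θ) = 0.0186·252.1·0.98420/0.083235 = 55.441 rad/s.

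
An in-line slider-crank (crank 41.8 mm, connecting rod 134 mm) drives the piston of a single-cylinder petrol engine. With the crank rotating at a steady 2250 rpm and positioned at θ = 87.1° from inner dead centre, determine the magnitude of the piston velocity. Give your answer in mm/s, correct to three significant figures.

ω = 2π·2250/60 = 235.6 rad/s
For an in-line slider-crank, x = r cosθ + √(L² − r² sin²θ), so v = −rω sinθ·[1 + r cosθ/√(L² − r² sin²θ)].
With r = 0.0418 m, L = 0.134 m, θ = 87.1°: √(L² − r² sin²θ) = 0.12733 m.
v = −0.0418·235.6·0.99872·[1 + 0.0418·0.05059/0.12733] = -9.9996 m/s.
|v| = 9.9996 m/s = 9999.6 mm/s.

10000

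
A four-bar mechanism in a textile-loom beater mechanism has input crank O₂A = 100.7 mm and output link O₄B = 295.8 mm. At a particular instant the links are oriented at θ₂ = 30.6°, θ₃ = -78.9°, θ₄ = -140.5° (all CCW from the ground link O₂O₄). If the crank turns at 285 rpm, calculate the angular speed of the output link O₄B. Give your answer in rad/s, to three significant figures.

10.9

ω₂ = 29.85 rad/s (from 285 rpm).
Differentiating the loop-closure r₂e^{iθ₂}+r₃e^{iθ₃}=r₁+r₄e^{iθ₄} gives r₂ω₂e^{iθ₂}+r₃ω₃e^{iθ₃}=r₄ω₄e^{iθ₄}.
Eliminating the other unknown: ω₄ = r₂ω₂ sin(θ₂−θ₃) / [r₄ sin(θ₄−θ₃)].
Numerator sine = +0.94264; denominator sine = -0.87965.
Result = 0.1007·29.85·(+0.94264) / (0.2958·(-0.87965)) = -10.888 rad/s; magnitude 10.888 rad/s.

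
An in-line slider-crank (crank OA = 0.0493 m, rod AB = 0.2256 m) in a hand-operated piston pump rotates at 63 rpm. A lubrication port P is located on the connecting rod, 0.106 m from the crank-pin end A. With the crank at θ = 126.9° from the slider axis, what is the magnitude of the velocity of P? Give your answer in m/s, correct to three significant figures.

ω = 6.597 rad/s.  Crank-pin speed |V_A| = rω = 0.32525 m/s, perpendicular to OA.
Rod angle: sinφ = −(r/L) sinθ ⇒ φ = -10.064°; ω_rod = −rω cosθ/√(L²−r²sin²θ) = +0.87916 rad/s.
V_P = V_A + ω_rod × AP, with AP = 0.106 m along the rod.
Components: V_Px = −rω sinθ − a·ω_rod·sinφ = -0.24381 m/s;  V_Py = rω cosθ + a·ω_rod·cosφ = -0.10353 m/s.
|V_P| = √(V_Px² + V_Py²) = 0.26488 m/s.

0.265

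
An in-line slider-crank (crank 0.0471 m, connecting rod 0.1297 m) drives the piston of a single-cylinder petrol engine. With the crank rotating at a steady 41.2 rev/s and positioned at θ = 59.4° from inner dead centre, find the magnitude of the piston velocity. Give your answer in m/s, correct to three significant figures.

ω = 2π·41.2 = 258.9 rad/s
For an in-line slider-crank, x = r cosθ + √(L² − r² sin²θ), so v = −rω sinθ·[1 + r cosθ/√(L² − r² sin²θ)].
With r = 0.0471 m, L = 0.1297 m, θ = 59.4°: √(L² − r² sin²θ) = 0.1232 m.
v = −0.0471·258.9·0.86074·[1 + 0.0471·0.50904/0.1232] = -12.537 m/s.
|v| = 12.537 m/s.

12.5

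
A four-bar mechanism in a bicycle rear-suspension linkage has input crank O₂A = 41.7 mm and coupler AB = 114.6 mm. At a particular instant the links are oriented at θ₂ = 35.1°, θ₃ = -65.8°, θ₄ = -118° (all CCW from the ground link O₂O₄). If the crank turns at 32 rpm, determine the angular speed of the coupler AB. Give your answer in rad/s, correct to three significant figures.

ω₂ = 3.351 rad/s (from 32 rpm).
Differentiating the loop-closure r₂e^{iθ₂}+r₃e^{iθ₃}=r₁+r₄e^{iθ₄} gives r₂ω₂e^{iθ₂}+r₃ω₃e^{iθ₃}=r₄ω₄e^{iθ₄}.
Eliminating the other unknown: ω₃ = r₂ω₂ sin(θ₄−θ₂) / [r₃ sin(θ₃−θ₄)].
Numerator sine = -0.45243; denominator sine = +0.79016.
Result = 0.0417·3.351·(-0.45243) / (0.1146·(+0.79016)) = -0.69819 rad/s; magnitude 0.69819 rad/s.

0.698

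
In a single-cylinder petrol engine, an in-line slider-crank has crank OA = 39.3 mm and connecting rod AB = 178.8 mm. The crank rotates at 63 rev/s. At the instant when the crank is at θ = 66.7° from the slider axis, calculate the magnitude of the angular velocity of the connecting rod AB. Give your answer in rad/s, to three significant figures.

35.1

ω = 395.8 rad/s (converted from 63 rev/s).
The rod makes angle φ with the slider axis where L sinφ = r sinθ; differentiating, L cosφ·φ̇ = r ω cosθ.
L cosφ = √(L² − r² sin²θ) = 0.17512 m.
|ω_rod| = r ω |cosθ| / √(L² − r² sin²θ) = 0.0393·395.8·0.39555/0.17512 = 35.138 rad/s.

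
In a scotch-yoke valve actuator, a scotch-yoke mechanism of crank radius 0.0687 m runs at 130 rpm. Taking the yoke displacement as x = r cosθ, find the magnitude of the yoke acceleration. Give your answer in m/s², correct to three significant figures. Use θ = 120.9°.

ω = 13.61 rad/s (from 130 rpm).
x = r cosθ ⇒ ẍ = −rω² cosθ (ω constant).
|a| = rω²|cosθ| = 0.0687·(13.61)²·|cos 120.9°| = 6.5385 m/s².

6.54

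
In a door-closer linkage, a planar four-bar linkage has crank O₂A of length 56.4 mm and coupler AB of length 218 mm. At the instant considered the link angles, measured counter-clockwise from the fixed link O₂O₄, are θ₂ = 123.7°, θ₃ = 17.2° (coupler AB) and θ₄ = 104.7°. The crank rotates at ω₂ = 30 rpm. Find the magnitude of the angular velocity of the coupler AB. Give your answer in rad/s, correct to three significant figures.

0.265

ω₂ = 3.142 rad/s (from 30 rpm).
Differentiating the loop-closure r₂e^{iθ₂}+r₃e^{iθ₃}=r₁+r₄e^{iθ₄} gives r₂ω₂e^{iθ₂}+r₃ω₃e^{iθ₃}=r₄ω₄e^{iθ₄}.
Eliminating the other unknown: ω₃ = r₂ω₂ sin(θ₄−θ₂) / [r₃ sin(θ₃−θ₄)].
Numerator sine = -0.32557; denominator sine = -0.99905.
Result = 0.0564·3.142·(-0.32557) / (0.218·(-0.99905)) = +0.26487 rad/s; magnitude 0.26487 rad/s.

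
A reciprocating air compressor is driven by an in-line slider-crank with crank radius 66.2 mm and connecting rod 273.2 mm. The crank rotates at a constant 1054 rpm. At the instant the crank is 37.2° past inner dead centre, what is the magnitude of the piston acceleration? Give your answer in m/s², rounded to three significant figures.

ω = 2π·1054/60 = 110.4 rad/s
x(θ) = r cosθ + √(L² − r² sin²θ); with ω constant, a = ω²·d²x/dθ².
d²x/dθ² = −r cosθ − r²(cos2θ)/√u − r⁴ sin²2θ/(4u^{3/2}),  u = L² − r² sin²θ = 0.0730363 m².
Substituting r = 0.0662 m, L = 0.2732 m, θ = 37.2°: d²x/dθ² = -0.057317 m.
a = ω²·d²x/dθ² = (110.4)²·(-0.057317) = -698.26 m/s²;  |a| = 698.26 m/s².

698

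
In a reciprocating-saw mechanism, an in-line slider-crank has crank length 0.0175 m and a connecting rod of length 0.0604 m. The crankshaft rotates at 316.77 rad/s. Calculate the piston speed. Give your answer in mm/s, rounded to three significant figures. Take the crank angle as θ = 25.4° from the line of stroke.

3000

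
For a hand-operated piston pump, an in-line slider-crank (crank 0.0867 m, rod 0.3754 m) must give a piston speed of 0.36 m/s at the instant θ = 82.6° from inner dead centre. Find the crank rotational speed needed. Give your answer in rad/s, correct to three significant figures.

4.06

For an in-line slider-crank, |v_piston| = rω|sinθ|·[1 + r cosθ/√(L² − r² sin²θ)].
With r = 0.0867 m, L = 0.3754 m, θ = 82.6°: the bracketed kinematic factor |dx/dθ| = 0.088605 m.
ω = v/|dx/dθ| = 0.36/0.088605 = 4.063 rad/s.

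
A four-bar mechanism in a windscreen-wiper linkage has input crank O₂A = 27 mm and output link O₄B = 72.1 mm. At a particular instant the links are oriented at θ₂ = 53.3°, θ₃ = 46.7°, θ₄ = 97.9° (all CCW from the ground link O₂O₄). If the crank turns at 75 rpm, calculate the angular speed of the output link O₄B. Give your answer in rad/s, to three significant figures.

ω₂ = 7.854 rad/s (from 75 rpm).
Differentiating the loop-closure r₂e^{iθ₂}+r₃e^{iθ₃}=r₁+r₄e^{iθ₄} gives r₂ω₂e^{iθ₂}+r₃ω₃e^{iθ₃}=r₄ω₄e^{iθ₄}.
Eliminating the other unknown: ω₄ = r₂ω₂ sin(θ₂−θ₃) / [r₄ sin(θ₄−θ₃)].
Numerator sine = +0.11494; denominator sine = +0.77934.
Result = 0.027·7.854·(+0.11494) / (0.0721·(+0.77934)) = +0.43376 rad/s; magnitude 0.43376 rad/s.

0.434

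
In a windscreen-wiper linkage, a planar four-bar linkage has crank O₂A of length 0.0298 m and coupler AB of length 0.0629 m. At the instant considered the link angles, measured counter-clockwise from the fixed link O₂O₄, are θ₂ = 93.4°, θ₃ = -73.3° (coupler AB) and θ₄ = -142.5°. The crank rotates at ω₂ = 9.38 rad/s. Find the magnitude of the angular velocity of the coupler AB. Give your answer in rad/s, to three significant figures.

ω₂ = 9.38 rad/s
Differentiating the loop-closure r₂e^{iθ₂}+r₃e^{iθ₃}=r₁+r₄e^{iθ₄} gives r₂ω₂e^{iθ₂}+r₃ω₃e^{iθ₃}=r₄ω₄e^{iθ₄}.
Eliminating the other unknown: ω₃ = r₂ω₂ sin(θ₄−θ₂) / [r₃ sin(θ₃−θ₄)].
Numerator sine = +0.82806; denominator sine = +0.93483.
Result = 0.0298·9.38·(+0.82806) / (0.0629·(+0.93483)) = +3.9364 rad/s; magnitude 3.9364 rad/s.

3.94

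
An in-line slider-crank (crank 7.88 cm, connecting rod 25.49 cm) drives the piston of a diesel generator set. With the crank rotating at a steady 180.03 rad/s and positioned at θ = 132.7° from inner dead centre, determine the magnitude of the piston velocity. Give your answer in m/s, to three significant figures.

8.18

ω = 180 rad/s
For an in-line slider-crank, x = r cosθ + √(L² − r² sin²θ), so v = −rω sinθ·[1 + r cosθ/√(L² − r² sin²θ)].
With r = 0.0788 m, L = 0.2549 m, θ = 132.7°: √(L² − r² sin²θ) = 0.24823 m.
v = −0.0788·180·0.73491·[1 + 0.0788·-0.67816/0.24823] = -8.1813 m/s.
|v| = 8.1813 m/s.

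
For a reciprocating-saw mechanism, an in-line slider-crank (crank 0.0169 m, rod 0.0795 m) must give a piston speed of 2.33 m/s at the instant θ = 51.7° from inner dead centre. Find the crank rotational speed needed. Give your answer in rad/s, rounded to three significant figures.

For an in-line slider-crank, |v_piston| = rω|sinθ|·[1 + r cosθ/√(L² − r² sin²θ)].
With r = 0.0169 m, L = 0.0795 m, θ = 51.7°: the bracketed kinematic factor |dx/dθ| = 0.015035 m.
ω = v/|dx/dθ| = 2.33/0.015035 = 154.97 rad/s.

155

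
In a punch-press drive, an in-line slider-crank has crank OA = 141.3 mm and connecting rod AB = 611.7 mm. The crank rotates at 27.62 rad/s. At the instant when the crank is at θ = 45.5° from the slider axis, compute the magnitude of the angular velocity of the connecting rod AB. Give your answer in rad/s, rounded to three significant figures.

ω = 27.62 rad/s
The rod makes angle φ with the slider axis where L sinφ = r sinθ; differentiating, L cosφ·φ̇ = r ω cosθ.
L cosφ = √(L² − r² sin²θ) = 0.60334 m.
|ω_rod| = r ω |cosθ| / √(L² − r² sin²θ) = 0.1413·27.62·0.70091/0.60334 = 4.5338 rad/s.

4.53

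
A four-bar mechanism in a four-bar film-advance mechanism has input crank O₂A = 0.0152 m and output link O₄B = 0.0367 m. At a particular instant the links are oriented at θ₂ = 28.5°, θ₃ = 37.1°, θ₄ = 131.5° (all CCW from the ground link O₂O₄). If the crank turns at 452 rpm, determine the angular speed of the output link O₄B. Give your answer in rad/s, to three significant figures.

ω₂ = 47.33 rad/s (from 452 rpm).
Differentiating the loop-closure r₂e^{iθ₂}+r₃e^{iθ₃}=r₁+r₄e^{iθ₄} gives r₂ω₂e^{iθ₂}+r₃ω₃e^{iθ₃}=r₄ω₄e^{iθ₄}.
Eliminating the other unknown: ω₄ = r₂ω₂ sin(θ₂−θ₃) / [r₄ sin(θ₄−θ₃)].
Numerator sine = -0.14954; denominator sine = +0.99705.
Result = 0.0152·47.33·(-0.14954) / (0.0367·(+0.99705)) = -2.9402 rad/s; magnitude 2.9402 rad/s.

2.94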